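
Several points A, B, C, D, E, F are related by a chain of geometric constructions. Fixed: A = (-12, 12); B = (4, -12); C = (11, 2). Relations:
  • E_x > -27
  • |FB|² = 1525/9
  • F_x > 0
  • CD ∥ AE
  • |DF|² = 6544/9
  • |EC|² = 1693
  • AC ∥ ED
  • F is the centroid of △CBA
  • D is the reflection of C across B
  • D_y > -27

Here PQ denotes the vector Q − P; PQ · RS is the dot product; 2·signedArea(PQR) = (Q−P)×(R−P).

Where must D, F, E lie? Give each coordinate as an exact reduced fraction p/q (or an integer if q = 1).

1. D_x = -3  [D is the reflection of C across B]
2. D_y = -26  [D is the reflection of C across B]
   → D = (-3, -26)
3. F_x = 1  [F is the centroid of △CBA]
4. F_y = 2/3  [F is the centroid of △CBA]
   → F = (1, 2/3)
5. E_x = -26  [AC ∥ ED ∩ CD ∥ AE]
6. E_y = -16  [AC ∥ ED ∩ CD ∥ AE]
   → E = (-26, -16)

D = (-3, -26)
E = (-26, -16)
F = (1, 2/3)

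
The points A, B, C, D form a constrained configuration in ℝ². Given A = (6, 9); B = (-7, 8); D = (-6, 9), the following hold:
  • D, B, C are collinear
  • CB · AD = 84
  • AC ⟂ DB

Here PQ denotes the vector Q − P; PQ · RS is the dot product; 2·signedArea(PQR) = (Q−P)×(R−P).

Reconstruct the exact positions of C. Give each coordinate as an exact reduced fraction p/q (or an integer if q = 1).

1. C_x = 0  [D, B, C are collinear ∩ AC ⟂ DB]
2. C_y = 15  [D, B, C are collinear ∩ AC ⟂ DB]
   → C = (0, 15)

C = (0, 15)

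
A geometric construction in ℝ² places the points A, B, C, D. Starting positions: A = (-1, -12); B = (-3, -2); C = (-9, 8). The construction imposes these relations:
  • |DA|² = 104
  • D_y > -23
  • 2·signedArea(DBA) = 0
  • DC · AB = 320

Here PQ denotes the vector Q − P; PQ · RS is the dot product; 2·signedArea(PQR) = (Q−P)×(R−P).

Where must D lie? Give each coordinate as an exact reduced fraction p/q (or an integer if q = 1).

1. D_x = 1  [2·signedArea(DBA) = 0 ∩ DC · AB = 320]
2. D_y = -22  [2·signedArea(DBA) = 0 ∩ DC · AB = 320]
   → D = (1, -22)

D = (1, -22)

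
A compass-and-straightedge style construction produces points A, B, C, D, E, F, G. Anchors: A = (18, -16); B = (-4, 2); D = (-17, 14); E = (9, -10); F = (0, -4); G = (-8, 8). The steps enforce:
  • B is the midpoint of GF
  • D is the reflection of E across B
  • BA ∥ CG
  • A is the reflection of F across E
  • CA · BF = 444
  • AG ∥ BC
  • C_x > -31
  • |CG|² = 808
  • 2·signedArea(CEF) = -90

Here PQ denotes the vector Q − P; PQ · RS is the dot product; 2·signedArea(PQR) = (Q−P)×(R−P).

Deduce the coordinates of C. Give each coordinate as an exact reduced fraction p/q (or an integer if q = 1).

C = (-30, 26)

1. C_x = -30  [BA ∥ CG ∩ AG ∥ BC]
2. C_y = 26  [BA ∥ CG ∩ AG ∥ BC]
   → C = (-30, 26)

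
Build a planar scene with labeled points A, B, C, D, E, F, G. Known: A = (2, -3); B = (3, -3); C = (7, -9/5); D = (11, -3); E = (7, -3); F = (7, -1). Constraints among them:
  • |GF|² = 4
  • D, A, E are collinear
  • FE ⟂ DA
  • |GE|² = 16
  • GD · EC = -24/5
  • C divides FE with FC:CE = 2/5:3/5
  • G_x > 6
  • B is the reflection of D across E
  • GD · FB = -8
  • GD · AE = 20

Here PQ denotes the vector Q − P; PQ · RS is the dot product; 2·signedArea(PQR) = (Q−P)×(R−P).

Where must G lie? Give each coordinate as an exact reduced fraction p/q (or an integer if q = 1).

G = (7, 1)

1. G_x = 7  [GD · AE = 20 ∩ GD · FB = -8]
2. G_y = 1  [GD · AE = 20 ∩ GD · FB = -8]
   → G = (7, 1)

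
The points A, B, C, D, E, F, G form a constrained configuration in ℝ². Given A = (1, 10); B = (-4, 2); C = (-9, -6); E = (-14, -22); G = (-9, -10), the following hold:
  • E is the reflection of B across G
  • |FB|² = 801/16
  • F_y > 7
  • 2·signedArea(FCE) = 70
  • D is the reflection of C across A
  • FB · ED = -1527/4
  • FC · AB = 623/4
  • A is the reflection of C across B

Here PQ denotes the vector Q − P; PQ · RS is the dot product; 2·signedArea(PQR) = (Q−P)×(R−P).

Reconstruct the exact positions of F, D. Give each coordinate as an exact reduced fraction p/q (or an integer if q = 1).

D = (11, 26)
F = (-1/4, 8)

1. F_x = -1/4  [FC · AB = 623/4 ∩ 2·signedArea(FCE) = 70]
2. F_y = 8  [FC · AB = 623/4 ∩ 2·signedArea(FCE) = 70]
   → F = (-1/4, 8)
3. D_x = 11  [D is the reflection of C across A]
4. D_y = 26  [D is the reflection of C across A]
   → D = (11, 26)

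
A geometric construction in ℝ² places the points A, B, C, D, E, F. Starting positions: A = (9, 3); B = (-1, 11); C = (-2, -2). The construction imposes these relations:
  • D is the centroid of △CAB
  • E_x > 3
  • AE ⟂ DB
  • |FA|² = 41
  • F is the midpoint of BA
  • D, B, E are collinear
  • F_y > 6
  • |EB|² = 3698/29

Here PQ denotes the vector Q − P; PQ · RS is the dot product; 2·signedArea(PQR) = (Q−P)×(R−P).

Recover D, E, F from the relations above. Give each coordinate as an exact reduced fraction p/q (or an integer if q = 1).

D = (2, 4)
E = (100/29, 18/29)
F = (4, 7)

1. D_x = 2  [D is the centroid of △CAB]
2. D_y = 4  [D is the centroid of △CAB]
   → D = (2, 4)
3. E_x = 100/29  [D, B, E are collinear ∩ AE ⟂ DB]
4. E_y = 18/29  [D, B, E are collinear ∩ AE ⟂ DB]
   → E = (100/29, 18/29)
5. F_x = 4  [F is the midpoint of BA]
6. F_y = 7  [F is the midpoint of BA]
   → F = (4, 7)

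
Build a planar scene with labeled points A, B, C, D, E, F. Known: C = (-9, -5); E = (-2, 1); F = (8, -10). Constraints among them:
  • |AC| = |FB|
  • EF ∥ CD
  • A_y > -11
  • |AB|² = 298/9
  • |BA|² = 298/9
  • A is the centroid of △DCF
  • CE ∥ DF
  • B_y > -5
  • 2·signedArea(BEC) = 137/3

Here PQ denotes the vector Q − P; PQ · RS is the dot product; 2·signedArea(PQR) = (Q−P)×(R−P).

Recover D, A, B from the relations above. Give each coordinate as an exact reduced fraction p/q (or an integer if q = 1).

A = (0, -31/3)
B = (-1, -14/3)
D = (1, -16)

1. D_x = 1  [CE ∥ DF ∩ EF ∥ CD]
2. D_y = -16  [CE ∥ DF ∩ EF ∥ CD]
   → D = (1, -16)
3. A_x = 0  [A is the centroid of △DCF]
4. A_y = -31/3  [A is the centroid of △DCF]
   → A = (0, -31/3)
5. B_x = -1  [line 6·x + -7·y + -80/3 = 0 ∩ |BA|² = 298/9]
6. B_y = -14/3  [line 6·x + -7·y + -80/3 = 0 ∩ |BA|² = 298/9]
   → B = (-1, -14/3)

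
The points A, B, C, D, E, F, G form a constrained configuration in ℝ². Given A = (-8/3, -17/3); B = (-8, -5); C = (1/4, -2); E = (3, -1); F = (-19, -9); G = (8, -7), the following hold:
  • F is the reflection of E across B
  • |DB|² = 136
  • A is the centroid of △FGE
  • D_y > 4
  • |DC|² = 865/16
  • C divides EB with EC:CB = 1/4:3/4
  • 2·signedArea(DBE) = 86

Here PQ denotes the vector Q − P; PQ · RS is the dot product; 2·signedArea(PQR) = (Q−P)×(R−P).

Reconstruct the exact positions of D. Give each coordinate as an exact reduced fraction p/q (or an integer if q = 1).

1. D_x = -2  [line -4·x + 11·y + -63 = 0 ∩ |DB|² = 136]
2. D_y = 5  [line -4·x + 11·y + -63 = 0 ∩ |DB|² = 136]
   → D = (-2, 5)

D = (-2, 5)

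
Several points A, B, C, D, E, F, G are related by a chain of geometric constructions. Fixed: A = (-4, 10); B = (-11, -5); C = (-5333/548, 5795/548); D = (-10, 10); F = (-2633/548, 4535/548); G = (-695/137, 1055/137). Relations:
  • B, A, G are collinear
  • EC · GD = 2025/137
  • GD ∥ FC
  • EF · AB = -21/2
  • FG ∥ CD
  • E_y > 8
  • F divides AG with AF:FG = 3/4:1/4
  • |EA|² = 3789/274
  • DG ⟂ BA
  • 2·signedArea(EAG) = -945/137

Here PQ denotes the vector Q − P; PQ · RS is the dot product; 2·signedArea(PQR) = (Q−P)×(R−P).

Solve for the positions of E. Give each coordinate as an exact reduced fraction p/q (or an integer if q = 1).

E = (-2065/274, 2425/274)

1. E_x = -2065/274  [EC · GD = 2025/137 ∩ EF · AB = -21/2]
2. E_y = 2425/274  [EC · GD = 2025/137 ∩ EF · AB = -21/2]
   → E = (-2065/274, 2425/274)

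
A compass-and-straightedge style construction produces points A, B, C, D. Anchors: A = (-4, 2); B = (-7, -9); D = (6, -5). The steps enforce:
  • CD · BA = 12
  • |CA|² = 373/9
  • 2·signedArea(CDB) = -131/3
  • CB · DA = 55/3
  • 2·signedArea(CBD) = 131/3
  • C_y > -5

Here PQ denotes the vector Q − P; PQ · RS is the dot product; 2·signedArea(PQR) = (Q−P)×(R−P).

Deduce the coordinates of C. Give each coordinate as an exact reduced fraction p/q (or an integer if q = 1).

1. C_x = -5/3  [2·signedArea(CDB) = -131/3 ∩ CD · BA = 12]
2. C_y = -4  [2·signedArea(CDB) = -131/3 ∩ CD · BA = 12]
   → C = (-5/3, -4)

C = (-5/3, -4)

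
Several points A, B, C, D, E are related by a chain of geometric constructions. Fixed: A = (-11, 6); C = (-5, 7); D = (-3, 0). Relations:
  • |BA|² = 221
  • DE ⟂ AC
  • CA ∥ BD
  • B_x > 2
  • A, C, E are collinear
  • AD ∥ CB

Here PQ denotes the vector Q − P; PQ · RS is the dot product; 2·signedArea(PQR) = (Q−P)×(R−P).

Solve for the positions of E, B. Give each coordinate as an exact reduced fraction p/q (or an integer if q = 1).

1. E_x = -155/37  [A, C, E are collinear ∩ DE ⟂ AC]
2. E_y = 264/37  [A, C, E are collinear ∩ DE ⟂ AC]
   → E = (-155/37, 264/37)
3. B_x = 3  [CA ∥ BD ∩ AD ∥ CB]
4. B_y = 1  [CA ∥ BD ∩ AD ∥ CB]
   → B = (3, 1)

B = (3, 1)
E = (-155/37, 264/37)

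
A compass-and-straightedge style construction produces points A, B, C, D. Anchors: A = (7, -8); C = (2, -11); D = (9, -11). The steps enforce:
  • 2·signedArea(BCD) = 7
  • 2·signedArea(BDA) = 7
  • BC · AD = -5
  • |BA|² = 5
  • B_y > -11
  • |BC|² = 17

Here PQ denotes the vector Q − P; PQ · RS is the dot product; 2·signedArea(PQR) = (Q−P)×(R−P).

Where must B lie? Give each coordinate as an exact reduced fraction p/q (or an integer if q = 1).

B = (6, -10)

1. B_x = 6  [2·signedArea(BCD) = 7 ∩ BC · AD = -5]
2. B_y = -10  [2·signedArea(BCD) = 7 ∩ BC · AD = -5]
   → B = (6, -10)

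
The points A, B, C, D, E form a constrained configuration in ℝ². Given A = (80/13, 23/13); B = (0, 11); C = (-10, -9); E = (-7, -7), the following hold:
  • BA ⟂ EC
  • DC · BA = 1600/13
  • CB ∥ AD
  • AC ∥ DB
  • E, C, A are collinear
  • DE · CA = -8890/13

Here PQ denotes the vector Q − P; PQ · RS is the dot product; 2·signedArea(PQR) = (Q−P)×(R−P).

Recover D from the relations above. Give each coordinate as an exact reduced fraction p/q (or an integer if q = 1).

D = (210/13, 283/13)

1. D_x = 210/13  [AC ∥ DB ∩ CB ∥ AD]
2. D_y = 283/13  [AC ∥ DB ∩ CB ∥ AD]
   → D = (210/13, 283/13)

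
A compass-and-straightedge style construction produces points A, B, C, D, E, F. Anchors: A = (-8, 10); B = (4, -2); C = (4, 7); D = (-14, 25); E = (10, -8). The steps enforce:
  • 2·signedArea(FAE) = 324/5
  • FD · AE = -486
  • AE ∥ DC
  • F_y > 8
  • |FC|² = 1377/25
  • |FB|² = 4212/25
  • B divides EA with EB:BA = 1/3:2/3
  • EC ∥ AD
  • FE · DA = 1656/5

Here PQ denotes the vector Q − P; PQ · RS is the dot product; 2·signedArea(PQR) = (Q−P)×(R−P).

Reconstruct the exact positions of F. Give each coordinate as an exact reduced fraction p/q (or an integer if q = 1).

F = (-16/5, 44/5)

1. F_x = -16/5  [2·signedArea(FAE) = 324/5 ∩ FD · AE = -486]
2. F_y = 44/5  [2·signedArea(FAE) = 324/5 ∩ FD · AE = -486]
   → F = (-16/5, 44/5)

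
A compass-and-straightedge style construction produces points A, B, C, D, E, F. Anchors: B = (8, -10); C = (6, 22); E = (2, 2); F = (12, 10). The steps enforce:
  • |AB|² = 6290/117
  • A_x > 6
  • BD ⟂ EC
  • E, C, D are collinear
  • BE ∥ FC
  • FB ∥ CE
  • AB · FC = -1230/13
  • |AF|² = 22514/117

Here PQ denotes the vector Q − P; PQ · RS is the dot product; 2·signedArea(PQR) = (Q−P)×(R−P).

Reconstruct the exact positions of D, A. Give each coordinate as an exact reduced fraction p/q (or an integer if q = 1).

A = (259/39, -109/39)
D = (-1/13, -109/13)

1. D_x = -1/13  [E, C, D are collinear ∩ BD ⟂ EC]
2. D_y = -109/13  [E, C, D are collinear ∩ BD ⟂ EC]
   → D = (-1/13, -109/13)
3. A_x = 259/39  [line 6·x + -12·y + -954/13 = 0 ∩ |AB|² = 6290/117]
4. A_y = -109/39  [line 6·x + -12·y + -954/13 = 0 ∩ |AB|² = 6290/117]
   → A = (259/39, -109/39)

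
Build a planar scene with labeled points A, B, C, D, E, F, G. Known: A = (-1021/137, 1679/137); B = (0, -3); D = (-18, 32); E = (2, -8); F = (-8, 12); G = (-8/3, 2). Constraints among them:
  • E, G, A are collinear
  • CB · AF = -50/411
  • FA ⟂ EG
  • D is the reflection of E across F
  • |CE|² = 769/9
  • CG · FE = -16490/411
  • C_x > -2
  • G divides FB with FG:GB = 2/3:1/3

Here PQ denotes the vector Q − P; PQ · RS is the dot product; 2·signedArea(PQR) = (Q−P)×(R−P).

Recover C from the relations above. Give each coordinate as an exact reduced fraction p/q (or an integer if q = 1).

C = (-249/137, 172/411)

1. C_x = -249/137  [CG · FE = -16490/411 ∩ CB · AF = -50/411]
2. C_y = 172/411  [CG · FE = -16490/411 ∩ CB · AF = -50/411]
   → C = (-249/137, 172/411)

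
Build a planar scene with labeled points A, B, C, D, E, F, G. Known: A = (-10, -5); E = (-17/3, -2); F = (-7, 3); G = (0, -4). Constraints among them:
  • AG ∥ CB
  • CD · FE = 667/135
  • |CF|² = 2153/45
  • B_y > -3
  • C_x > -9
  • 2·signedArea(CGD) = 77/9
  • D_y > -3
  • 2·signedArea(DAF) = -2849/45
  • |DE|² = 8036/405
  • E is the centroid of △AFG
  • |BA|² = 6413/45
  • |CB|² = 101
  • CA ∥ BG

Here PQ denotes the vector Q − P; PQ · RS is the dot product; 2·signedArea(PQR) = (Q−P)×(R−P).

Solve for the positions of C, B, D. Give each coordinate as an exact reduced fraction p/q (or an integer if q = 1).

1. D_x = -59/45  [line -8·x + 3·y + -76/45 = 0 ∩ |DE|² = 8036/405]
2. D_y = -44/15  [line -8·x + 3·y + -76/45 = 0 ∩ |DE|² = 8036/405]
   → D = (-59/45, -44/15)
3. C_x = -124/15  [CD · FE = 667/135 ∩ 2·signedArea(CGD) = 77/9]
4. C_y = -19/5  [CD · FE = 667/135 ∩ 2·signedArea(CGD) = 77/9]
   → C = (-124/15, -19/5)
5. B_x = 26/15  [CA ∥ BG ∩ AG ∥ CB]
6. B_y = -14/5  [CA ∥ BG ∩ AG ∥ CB]
   → B = (26/15, -14/5)

B = (26/15, -14/5)
C = (-124/15, -19/5)
D = (-59/45, -44/15)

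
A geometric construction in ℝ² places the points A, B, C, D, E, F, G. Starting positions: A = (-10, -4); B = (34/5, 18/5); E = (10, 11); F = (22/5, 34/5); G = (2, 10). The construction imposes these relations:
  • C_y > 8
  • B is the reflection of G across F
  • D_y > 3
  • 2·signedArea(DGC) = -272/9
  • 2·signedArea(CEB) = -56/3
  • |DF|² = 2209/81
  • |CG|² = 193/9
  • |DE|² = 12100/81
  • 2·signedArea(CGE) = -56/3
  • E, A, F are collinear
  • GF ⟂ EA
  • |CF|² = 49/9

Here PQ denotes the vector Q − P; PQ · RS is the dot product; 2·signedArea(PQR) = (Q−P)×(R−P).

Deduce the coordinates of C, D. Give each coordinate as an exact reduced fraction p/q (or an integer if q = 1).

C = (94/15, 41/5)
D = (2/9, 11/3)

1. C_x = 94/15  [2·signedArea(CEB) = -56/3 ∩ 2·signedArea(CGE) = -56/3]
2. C_y = 41/5  [2·signedArea(CEB) = -56/3 ∩ 2·signedArea(CGE) = -56/3]
   → C = (94/15, 41/5)
3. D_x = 2/9  [line 9/5·x + 64/15·y + -722/45 = 0 ∩ |DE|² = 12100/81]
4. D_y = 11/3  [line 9/5·x + 64/15·y + -722/45 = 0 ∩ |DE|² = 12100/81]
   → D = (2/9, 11/3)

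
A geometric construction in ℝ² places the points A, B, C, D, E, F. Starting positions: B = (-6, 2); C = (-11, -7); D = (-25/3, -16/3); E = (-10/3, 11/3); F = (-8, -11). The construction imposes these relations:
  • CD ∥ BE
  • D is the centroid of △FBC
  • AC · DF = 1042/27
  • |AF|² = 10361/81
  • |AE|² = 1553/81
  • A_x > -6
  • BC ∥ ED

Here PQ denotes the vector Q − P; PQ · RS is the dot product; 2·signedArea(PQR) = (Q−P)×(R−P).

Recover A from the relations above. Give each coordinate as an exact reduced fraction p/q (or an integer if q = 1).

1. A_x = -53/9  [line -1/3·x + 17/3·y + -70/27 = 0 ∩ |AF|² = 10361/81]
2. A_y = 1/9  [line -1/3·x + 17/3·y + -70/27 = 0 ∩ |AF|² = 10361/81]
   → A = (-53/9, 1/9)

A = (-53/9, 1/9)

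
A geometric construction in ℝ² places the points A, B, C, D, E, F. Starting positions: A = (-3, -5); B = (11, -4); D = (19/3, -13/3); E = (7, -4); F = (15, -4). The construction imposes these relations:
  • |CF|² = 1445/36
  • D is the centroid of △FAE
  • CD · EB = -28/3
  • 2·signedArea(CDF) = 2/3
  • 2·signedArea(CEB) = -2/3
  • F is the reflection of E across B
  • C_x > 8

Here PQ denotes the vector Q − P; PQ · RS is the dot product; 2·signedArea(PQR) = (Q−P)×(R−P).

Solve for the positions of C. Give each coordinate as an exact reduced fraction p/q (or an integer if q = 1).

C = (26/3, -25/6)

1. C_x = 26/3  [CD · EB = -28/3 ∩ 2·signedArea(CDF) = 2/3]
2. C_y = -25/6  [CD · EB = -28/3 ∩ 2·signedArea(CDF) = 2/3]
   → C = (26/3, -25/6)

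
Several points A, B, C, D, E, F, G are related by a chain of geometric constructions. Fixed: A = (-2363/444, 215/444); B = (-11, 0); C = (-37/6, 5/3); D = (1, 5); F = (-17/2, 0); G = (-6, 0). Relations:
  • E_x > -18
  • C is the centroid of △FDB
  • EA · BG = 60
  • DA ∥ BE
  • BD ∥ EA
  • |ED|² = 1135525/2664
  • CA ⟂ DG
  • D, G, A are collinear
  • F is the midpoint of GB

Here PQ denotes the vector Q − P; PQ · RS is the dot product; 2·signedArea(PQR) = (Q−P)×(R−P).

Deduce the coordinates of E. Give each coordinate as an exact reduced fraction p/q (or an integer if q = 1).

1. E_x = -7691/444  [BD ∥ EA ∩ DA ∥ BE]
2. E_y = -2005/444  [BD ∥ EA ∩ DA ∥ BE]
   → E = (-7691/444, -2005/444)

E = (-7691/444, -2005/444)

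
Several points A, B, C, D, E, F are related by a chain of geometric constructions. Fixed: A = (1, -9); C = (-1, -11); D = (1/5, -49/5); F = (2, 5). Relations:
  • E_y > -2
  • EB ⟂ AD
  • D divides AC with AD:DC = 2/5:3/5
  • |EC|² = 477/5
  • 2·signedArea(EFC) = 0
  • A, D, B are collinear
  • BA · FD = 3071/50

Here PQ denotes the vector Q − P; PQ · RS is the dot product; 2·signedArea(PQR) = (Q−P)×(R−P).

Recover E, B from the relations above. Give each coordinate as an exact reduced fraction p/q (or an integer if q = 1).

1. E_x = 4/5  [line 16·x + -3·y + -17 = 0 ∩ |EC|² = 477/5]
2. E_y = -7/5  [line 16·x + -3·y + -17 = 0 ∩ |EC|² = 477/5]
   → E = (4/5, -7/5)
3. B_x = 47/10  [A, D, B are collinear ∩ EB ⟂ AD]
4. B_y = -53/10  [A, D, B are collinear ∩ EB ⟂ AD]
   → B = (47/10, -53/10)

B = (47/10, -53/10)
E = (4/5, -7/5)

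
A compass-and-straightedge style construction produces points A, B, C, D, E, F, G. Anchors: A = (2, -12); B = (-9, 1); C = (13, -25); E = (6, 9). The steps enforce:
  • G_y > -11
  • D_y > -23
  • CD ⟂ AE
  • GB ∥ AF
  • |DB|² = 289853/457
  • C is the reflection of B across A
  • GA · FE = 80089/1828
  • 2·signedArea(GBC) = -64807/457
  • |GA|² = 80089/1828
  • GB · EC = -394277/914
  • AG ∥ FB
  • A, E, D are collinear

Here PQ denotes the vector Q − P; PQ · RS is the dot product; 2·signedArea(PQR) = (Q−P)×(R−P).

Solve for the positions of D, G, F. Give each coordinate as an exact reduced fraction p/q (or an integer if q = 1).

1. D_x = -2/457  [A, E, D are collinear ∩ CD ⟂ AE]
2. D_y = -10293/457  [A, E, D are collinear ∩ CD ⟂ AE]
   → D = (-2/457, -10293/457)
3. G_x = -4115/914  [2·signedArea(GBC) = -64807/457 ∩ GB · EC = -394277/914]
4. G_y = -4918/457  [2·signedArea(GBC) = -64807/457 ∩ GB · EC = -394277/914]
   → G = (-4115/914, -4918/457)
5. F_x = -2283/914  [GA · FE = 80089/1828 ∩ AG ∥ FB]
6. F_y = -109/457  [GA · FE = 80089/1828 ∩ AG ∥ FB]
   → F = (-2283/914, -109/457)

D = (-2/457, -10293/457)
F = (-2283/914, -109/457)
G = (-4115/914, -4918/457)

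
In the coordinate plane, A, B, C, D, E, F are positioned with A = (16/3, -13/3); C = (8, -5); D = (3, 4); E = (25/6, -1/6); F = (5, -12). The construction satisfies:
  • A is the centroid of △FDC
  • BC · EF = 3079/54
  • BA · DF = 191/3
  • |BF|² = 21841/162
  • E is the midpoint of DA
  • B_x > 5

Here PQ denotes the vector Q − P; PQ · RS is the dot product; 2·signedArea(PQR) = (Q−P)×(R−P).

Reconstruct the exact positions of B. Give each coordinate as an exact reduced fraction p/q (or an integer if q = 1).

1. B_x = 91/18  [BC · EF = 3079/54 ∩ BA · DF = 191/3]
2. B_y = -7/18  [BC · EF = 3079/54 ∩ BA · DF = 191/3]
   → B = (91/18, -7/18)

B = (91/18, -7/18)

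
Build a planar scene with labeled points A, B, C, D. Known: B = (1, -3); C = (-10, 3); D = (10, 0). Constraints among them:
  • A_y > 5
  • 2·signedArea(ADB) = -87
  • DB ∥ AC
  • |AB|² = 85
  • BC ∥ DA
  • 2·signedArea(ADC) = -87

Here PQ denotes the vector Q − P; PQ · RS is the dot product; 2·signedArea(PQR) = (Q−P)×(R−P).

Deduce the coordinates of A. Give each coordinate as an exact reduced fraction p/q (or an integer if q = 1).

A = (-1, 6)

1. A_x = -1  [DB ∥ AC ∩ BC ∥ DA]
2. A_y = 6  [DB ∥ AC ∩ BC ∥ DA]
   → A = (-1, 6)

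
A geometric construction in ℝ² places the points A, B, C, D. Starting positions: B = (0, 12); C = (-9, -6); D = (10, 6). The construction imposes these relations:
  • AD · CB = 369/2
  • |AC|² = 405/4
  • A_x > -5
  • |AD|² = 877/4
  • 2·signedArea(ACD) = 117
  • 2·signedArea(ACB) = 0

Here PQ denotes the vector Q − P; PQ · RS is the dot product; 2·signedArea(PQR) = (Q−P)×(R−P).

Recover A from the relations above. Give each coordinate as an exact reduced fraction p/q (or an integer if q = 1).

A = (-9/2, 3)

1. A_x = -9/2  [2·signedArea(ACB) = 0 ∩ AD · CB = 369/2]
2. A_y = 3  [2·signedArea(ACB) = 0 ∩ AD · CB = 369/2]
   → A = (-9/2, 3)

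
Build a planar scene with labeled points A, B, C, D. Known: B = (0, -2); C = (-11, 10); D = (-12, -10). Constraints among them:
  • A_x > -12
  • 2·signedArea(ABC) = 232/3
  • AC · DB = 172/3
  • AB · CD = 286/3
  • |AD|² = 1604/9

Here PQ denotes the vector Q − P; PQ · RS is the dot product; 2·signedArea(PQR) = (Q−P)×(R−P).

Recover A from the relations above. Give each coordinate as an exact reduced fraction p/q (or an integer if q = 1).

1. A_x = -34/3  [2·signedArea(ABC) = 232/3 ∩ AC · DB = 172/3]
2. A_y = 10/3  [2·signedArea(ABC) = 232/3 ∩ AC · DB = 172/3]
   → A = (-34/3, 10/3)

A = (-34/3, 10/3)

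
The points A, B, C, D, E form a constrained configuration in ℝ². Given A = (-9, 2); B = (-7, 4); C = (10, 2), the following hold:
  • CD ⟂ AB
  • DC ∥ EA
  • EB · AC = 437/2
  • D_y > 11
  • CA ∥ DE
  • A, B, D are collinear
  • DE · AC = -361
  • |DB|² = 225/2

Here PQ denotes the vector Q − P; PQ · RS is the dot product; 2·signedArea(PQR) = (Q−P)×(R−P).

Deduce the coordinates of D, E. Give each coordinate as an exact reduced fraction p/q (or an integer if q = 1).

1. D_x = 1/2  [A, B, D are collinear ∩ CD ⟂ AB]
2. D_y = 23/2  [A, B, D are collinear ∩ CD ⟂ AB]
   → D = (1/2, 23/2)
3. E_x = -37/2  [DC ∥ EA ∩ CA ∥ DE]
4. E_y = 23/2  [DC ∥ EA ∩ CA ∥ DE]
   → E = (-37/2, 23/2)

D = (1/2, 23/2)
E = (-37/2, 23/2)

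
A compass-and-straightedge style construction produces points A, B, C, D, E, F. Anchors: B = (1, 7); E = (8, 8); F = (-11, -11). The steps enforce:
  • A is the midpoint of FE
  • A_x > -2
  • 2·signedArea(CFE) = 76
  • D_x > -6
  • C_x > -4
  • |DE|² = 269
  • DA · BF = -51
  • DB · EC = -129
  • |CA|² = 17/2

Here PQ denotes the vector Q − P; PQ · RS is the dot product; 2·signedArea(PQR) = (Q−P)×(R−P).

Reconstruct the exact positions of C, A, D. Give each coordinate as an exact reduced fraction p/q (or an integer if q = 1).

1. A_x = -3/2  [A is the midpoint of FE]
2. A_y = -3/2  [A is the midpoint of FE]
   → A = (-3/2, -3/2)
3. C_x = -3  [line -19·x + 19·y + -76 = 0 ∩ |CA|² = 17/2]
4. C_y = 1  [line -19·x + 19·y + -76 = 0 ∩ |CA|² = 17/2]
   → C = (-3, 1)
5. D_x = -5  [DB · EC = -129 ∩ DA · BF = -51]
6. D_y = -2  [DB · EC = -129 ∩ DA · BF = -51]
   → D = (-5, -2)

A = (-3/2, -3/2)
C = (-3, 1)
D = (-5, -2)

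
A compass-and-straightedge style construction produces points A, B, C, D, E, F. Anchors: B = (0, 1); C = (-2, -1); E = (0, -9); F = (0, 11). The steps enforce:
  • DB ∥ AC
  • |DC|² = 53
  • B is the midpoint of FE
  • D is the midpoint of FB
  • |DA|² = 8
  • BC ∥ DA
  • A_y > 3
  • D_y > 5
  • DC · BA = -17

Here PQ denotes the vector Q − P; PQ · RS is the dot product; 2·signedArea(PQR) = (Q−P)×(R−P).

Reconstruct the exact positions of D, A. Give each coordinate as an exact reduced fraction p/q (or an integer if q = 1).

1. D_x = 0  [D is the midpoint of FB]
2. D_y = 6  [D is the midpoint of FB]
   → D = (0, 6)
3. A_x = -2  [DB ∥ AC ∩ BC ∥ DA]
4. A_y = 4  [DB ∥ AC ∩ BC ∥ DA]
   → A = (-2, 4)

A = (-2, 4)
D = (0, 6)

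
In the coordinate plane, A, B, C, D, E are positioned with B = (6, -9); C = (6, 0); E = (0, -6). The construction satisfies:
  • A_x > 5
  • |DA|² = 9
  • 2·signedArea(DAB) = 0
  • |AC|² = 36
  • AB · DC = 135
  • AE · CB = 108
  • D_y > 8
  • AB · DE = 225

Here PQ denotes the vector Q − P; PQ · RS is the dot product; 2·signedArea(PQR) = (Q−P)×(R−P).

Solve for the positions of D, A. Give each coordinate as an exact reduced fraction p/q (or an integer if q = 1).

A = (6, 6)
D = (6, 9)

1. A_y = 6  [AE · CB = 108]
2. A_x = 6  [|AC|² = 36]
   → A = (6, 6)
3. D_x = 6  [2·signedArea(DAB) = 0 ∩ AB · DE = 225]
4. D_y = 9  [2·signedArea(DAB) = 0 ∩ AB · DE = 225]
   → D = (6, 9)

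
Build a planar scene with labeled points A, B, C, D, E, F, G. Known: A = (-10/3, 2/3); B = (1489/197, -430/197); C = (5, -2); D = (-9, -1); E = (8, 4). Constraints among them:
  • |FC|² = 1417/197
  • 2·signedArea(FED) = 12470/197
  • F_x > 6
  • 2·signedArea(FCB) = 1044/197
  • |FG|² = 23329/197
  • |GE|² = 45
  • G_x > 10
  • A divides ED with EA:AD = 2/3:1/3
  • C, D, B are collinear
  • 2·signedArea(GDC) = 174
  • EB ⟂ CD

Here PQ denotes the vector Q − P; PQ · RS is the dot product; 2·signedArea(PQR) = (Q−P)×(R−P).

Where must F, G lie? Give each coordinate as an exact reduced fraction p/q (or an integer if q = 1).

F = (1350/197, -12/197)
G = (11, 10)

1. F_x = 1350/197  [2·signedArea(FCB) = 1044/197 ∩ 2·signedArea(FED) = 12470/197]
2. F_y = -12/197  [2·signedArea(FCB) = 1044/197 ∩ 2·signedArea(FED) = 12470/197]
   → F = (1350/197, -12/197)
3. G_x = 11  [line 1·x + 14·y + -151 = 0 ∩ |FG|² = 23329/197]
4. G_y = 10  [line 1·x + 14·y + -151 = 0 ∩ |FG|² = 23329/197]
   → G = (11, 10)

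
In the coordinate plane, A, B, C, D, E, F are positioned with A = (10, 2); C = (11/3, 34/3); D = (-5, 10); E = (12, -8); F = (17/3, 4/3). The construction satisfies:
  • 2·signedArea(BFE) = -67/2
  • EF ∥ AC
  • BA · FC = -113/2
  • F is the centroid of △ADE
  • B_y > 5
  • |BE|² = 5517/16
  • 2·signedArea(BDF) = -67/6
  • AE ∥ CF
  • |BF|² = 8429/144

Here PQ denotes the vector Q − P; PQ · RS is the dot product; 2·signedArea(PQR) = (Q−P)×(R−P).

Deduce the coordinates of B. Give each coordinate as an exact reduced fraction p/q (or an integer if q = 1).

B = (-3/4, 11/2)

1. B_x = -3/4  [2·signedArea(BDF) = -67/6 ∩ BA · FC = -113/2]
2. B_y = 11/2  [2·signedArea(BDF) = -67/6 ∩ BA · FC = -113/2]
   → B = (-3/4, 11/2)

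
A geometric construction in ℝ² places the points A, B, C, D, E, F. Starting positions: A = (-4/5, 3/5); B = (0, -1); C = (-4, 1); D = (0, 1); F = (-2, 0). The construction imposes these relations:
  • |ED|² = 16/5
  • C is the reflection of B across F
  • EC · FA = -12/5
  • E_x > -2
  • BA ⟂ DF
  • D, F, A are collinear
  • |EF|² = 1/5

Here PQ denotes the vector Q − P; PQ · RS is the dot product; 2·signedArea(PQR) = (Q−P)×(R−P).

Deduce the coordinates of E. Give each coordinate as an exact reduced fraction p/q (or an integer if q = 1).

E = (-8/5, 1/5)

1. E_x = -8/5  [line -6/5·x + -3/5·y + -9/5 = 0 ∩ |ED|² = 16/5]
2. E_y = 1/5  [line -6/5·x + -3/5·y + -9/5 = 0 ∩ |ED|² = 16/5]
   → E = (-8/5, 1/5)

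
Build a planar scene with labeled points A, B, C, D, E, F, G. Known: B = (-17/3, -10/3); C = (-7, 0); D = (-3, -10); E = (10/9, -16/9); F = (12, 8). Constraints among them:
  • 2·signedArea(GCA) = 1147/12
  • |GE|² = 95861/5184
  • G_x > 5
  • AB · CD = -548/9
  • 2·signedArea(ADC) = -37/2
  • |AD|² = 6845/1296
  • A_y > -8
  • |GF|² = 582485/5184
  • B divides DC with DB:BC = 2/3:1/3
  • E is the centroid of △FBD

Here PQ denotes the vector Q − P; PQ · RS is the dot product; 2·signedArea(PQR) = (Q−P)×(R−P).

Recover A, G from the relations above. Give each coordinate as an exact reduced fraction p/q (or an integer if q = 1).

A = (-71/36, -143/18)
G = (361/72, 1/36)

1. A_x = -71/36  [2·signedArea(ADC) = -37/2 ∩ AB · CD = -548/9]
2. A_y = -143/18  [2·signedArea(ADC) = -37/2 ∩ AB · CD = -548/9]
   → A = (-71/36, -143/18)
3. G_x = 361/72  [line 143/18·x + 181/36·y + -1439/36 = 0 ∩ |GF|² = 582485/5184]
4. G_y = 1/36  [line 143/18·x + 181/36·y + -1439/36 = 0 ∩ |GF|² = 582485/5184]
   → G = (361/72, 1/36)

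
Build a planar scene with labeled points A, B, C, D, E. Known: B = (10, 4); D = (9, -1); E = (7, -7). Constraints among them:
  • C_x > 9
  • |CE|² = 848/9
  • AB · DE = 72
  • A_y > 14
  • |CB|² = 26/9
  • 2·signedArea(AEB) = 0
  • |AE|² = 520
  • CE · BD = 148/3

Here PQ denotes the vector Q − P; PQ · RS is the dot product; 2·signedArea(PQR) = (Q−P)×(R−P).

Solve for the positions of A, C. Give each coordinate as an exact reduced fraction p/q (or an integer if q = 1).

1. A_x = 13  [2·signedArea(AEB) = 0 ∩ AB · DE = 72]
2. A_y = 15  [2·signedArea(AEB) = 0 ∩ AB · DE = 72]
   → A = (13, 15)
3. C_x = 29/3  [line 1·x + 5·y + -64/3 = 0 ∩ |CE|² = 848/9]
4. C_y = 7/3  [line 1·x + 5·y + -64/3 = 0 ∩ |CE|² = 848/9]
   → C = (29/3, 7/3)

A = (13, 15)
C = (29/3, 7/3)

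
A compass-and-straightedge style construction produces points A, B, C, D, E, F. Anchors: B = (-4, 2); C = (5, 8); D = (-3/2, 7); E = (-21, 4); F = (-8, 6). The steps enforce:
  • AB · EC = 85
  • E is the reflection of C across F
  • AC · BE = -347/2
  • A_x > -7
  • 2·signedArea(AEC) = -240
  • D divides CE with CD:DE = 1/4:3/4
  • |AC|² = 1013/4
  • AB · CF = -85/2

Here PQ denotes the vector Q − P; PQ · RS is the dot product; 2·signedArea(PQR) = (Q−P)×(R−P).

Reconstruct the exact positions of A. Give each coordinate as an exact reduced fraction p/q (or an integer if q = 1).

1. A_x = -13/2  [AC · BE = -347/2 ∩ AB · CF = -85/2]
2. A_y = -3  [AC · BE = -347/2 ∩ AB · CF = -85/2]
   → A = (-13/2, -3)

A = (-13/2, -3)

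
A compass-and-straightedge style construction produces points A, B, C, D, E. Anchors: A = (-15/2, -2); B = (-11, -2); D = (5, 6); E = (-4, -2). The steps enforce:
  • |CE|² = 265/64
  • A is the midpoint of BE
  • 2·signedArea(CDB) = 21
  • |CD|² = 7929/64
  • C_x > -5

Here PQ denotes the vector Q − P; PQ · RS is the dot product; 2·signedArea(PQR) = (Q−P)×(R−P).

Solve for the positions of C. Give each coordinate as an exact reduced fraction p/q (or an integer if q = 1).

1. C_x = -35/8  [line 8·x + -16·y + 35 = 0 ∩ |CE|² = 265/64]
2. C_y = 0  [line 8·x + -16·y + 35 = 0 ∩ |CE|² = 265/64]
   → C = (-35/8, 0)

C = (-35/8, 0)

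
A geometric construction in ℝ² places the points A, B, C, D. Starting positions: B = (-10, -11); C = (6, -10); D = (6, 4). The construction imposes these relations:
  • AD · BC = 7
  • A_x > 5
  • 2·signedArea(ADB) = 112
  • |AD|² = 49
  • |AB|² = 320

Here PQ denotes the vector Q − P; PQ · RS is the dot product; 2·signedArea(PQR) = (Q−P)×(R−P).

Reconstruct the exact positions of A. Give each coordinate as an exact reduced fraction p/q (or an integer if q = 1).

1. A_x = 6  [2·signedArea(ADB) = 112 ∩ AD · BC = 7]
2. A_y = -3  [2·signedArea(ADB) = 112 ∩ AD · BC = 7]
   → A = (6, -3)

A = (6, -3)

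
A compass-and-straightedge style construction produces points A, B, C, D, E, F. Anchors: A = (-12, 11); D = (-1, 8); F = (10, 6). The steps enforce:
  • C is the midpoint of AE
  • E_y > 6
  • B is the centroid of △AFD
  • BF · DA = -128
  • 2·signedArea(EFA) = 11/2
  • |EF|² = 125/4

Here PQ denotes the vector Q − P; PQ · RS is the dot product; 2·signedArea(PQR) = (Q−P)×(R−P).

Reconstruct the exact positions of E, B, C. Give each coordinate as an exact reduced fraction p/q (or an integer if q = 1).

B = (-1, 25/3)
C = (-15/4, 9)
E = (9/2, 7)

1. E_x = 9/2  [line -5·x + -22·y + 353/2 = 0 ∩ |EF|² = 125/4]
2. E_y = 7  [line -5·x + -22·y + 353/2 = 0 ∩ |EF|² = 125/4]
   → E = (9/2, 7)
3. B_x = -1  [B is the centroid of △AFD]
4. B_y = 25/3  [B is the centroid of △AFD]
   → B = (-1, 25/3)
5. C_x = -15/4  [C is the midpoint of AE]
6. C_y = 9  [C is the midpoint of AE]
   → C = (-15/4, 9)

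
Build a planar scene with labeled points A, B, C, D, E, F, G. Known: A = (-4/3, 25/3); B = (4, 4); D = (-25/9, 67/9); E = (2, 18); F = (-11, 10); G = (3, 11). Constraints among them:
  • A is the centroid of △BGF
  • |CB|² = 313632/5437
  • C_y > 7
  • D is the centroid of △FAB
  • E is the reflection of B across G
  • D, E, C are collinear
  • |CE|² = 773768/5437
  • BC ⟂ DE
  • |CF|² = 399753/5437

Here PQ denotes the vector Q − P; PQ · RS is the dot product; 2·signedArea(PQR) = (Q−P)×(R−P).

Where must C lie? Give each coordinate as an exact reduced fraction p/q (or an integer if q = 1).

1. C_x = -15872/5437  [D, E, C are collinear ∩ BC ⟂ DE]
2. C_y = 38776/5437  [D, E, C are collinear ∩ BC ⟂ DE]
   → C = (-15872/5437, 38776/5437)

C = (-15872/5437, 38776/5437)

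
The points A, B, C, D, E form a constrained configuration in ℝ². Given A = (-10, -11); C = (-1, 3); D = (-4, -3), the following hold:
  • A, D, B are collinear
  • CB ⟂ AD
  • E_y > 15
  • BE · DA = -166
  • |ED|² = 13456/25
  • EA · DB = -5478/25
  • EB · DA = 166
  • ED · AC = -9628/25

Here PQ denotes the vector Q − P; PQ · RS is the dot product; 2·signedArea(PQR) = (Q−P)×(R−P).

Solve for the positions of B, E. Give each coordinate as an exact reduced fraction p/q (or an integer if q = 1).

1. B_x = -1/25  [A, D, B are collinear ∩ CB ⟂ AD]
2. B_y = 57/25  [A, D, B are collinear ∩ CB ⟂ AD]
   → B = (-1/25, 57/25)
3. E_x = 248/25  [EB · DA = 166 ∩ ED · AC = -9628/25]
4. E_y = 389/25  [EB · DA = 166 ∩ ED · AC = -9628/25]
   → E = (248/25, 389/25)

B = (-1/25, 57/25)
E = (248/25, 389/25)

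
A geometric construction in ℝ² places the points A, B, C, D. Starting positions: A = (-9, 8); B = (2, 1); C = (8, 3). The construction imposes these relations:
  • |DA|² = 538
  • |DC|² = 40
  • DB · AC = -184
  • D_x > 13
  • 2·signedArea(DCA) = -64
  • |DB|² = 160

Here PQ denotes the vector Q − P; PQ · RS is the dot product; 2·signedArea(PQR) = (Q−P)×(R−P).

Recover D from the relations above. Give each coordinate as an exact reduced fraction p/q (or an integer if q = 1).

1. D_x = 14  [2·signedArea(DCA) = -64 ∩ DB · AC = -184]
2. D_y = 5  [2·signedArea(DCA) = -64 ∩ DB · AC = -184]
   → D = (14, 5)

D = (14, 5)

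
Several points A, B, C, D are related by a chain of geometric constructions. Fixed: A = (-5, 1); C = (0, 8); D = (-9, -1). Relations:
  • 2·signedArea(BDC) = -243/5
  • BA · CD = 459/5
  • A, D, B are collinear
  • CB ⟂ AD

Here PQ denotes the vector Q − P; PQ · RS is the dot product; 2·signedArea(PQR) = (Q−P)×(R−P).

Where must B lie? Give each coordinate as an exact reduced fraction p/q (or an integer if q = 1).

1. B_x = 9/5  [A, D, B are collinear ∩ CB ⟂ AD]
2. B_y = 22/5  [A, D, B are collinear ∩ CB ⟂ AD]
   → B = (9/5, 22/5)

B = (9/5, 22/5)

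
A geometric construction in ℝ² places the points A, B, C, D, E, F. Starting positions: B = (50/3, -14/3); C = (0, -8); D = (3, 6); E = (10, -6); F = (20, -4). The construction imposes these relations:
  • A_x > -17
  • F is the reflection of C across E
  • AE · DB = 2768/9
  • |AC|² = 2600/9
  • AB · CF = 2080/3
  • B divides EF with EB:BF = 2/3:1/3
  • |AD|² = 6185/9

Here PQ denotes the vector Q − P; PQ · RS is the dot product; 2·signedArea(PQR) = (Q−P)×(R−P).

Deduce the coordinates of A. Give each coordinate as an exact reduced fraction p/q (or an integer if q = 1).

A = (-50/3, -34/3)

1. A_x = -50/3  [AE · DB = 2768/9 ∩ AB · CF = 2080/3]
2. A_y = -34/3  [AE · DB = 2768/9 ∩ AB · CF = 2080/3]
   → A = (-50/3, -34/3)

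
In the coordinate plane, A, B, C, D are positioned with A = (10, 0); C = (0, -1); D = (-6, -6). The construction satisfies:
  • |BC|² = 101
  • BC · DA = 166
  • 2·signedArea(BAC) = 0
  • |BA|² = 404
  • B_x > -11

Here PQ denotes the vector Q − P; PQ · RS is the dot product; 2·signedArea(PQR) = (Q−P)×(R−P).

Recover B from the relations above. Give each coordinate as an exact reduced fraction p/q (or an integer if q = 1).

B = (-10, -2)

1. B_x = -10  [2·signedArea(BAC) = 0 ∩ BC · DA = 166]
2. B_y = -2  [2·signedArea(BAC) = 0 ∩ BC · DA = 166]
   → B = (-10, -2)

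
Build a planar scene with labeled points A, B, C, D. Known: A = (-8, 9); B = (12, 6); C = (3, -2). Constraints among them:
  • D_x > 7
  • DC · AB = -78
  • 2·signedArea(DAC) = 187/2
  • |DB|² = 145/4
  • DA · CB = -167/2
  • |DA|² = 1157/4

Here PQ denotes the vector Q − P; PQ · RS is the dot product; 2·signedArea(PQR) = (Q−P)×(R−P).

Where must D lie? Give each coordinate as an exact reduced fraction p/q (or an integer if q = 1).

D = (15/2, 2)

1. D_x = 15/2  [DC · AB = -78 ∩ 2·signedArea(DAC) = 187/2]
2. D_y = 2  [DC · AB = -78 ∩ 2·signedArea(DAC) = 187/2]
   → D = (15/2, 2)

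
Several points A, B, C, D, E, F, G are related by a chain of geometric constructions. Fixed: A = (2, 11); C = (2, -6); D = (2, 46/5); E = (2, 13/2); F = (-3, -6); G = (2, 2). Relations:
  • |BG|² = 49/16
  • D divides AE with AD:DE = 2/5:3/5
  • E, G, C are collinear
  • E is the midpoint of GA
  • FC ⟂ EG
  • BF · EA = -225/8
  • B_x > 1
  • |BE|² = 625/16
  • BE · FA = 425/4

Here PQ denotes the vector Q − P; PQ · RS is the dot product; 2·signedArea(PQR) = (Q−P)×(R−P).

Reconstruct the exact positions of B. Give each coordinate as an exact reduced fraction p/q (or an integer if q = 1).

1. B_x = 2  [BF · EA = -225/8 ∩ BE · FA = 425/4]
2. B_y = 1/4  [BF · EA = -225/8 ∩ BE · FA = 425/4]
   → B = (2, 1/4)

B = (2, 1/4)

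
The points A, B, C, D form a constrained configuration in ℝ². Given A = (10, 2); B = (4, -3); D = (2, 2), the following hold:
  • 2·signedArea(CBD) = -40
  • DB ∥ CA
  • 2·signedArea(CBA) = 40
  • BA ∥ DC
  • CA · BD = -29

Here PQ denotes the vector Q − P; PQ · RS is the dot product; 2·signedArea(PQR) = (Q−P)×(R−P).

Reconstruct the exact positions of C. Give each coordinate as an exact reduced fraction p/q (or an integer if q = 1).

C = (8, 7)

1. C_x = 8  [DB ∥ CA ∩ BA ∥ DC]
2. C_y = 7  [DB ∥ CA ∩ BA ∥ DC]
   → C = (8, 7)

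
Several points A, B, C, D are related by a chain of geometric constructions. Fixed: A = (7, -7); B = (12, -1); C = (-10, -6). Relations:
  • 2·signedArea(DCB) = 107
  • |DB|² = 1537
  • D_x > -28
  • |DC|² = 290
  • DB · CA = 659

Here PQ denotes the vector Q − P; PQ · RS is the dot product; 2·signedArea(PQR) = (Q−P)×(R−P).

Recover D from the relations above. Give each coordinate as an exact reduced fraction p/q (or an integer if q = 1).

1. D_x = -27  [2·signedArea(DCB) = 107 ∩ DB · CA = 659]
2. D_y = -5  [2·signedArea(DCB) = 107 ∩ DB · CA = 659]
   → D = (-27, -5)

D = (-27, -5)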